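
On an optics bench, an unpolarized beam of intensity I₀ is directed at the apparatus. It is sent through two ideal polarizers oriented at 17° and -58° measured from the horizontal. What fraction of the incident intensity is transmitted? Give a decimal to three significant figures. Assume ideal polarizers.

≈ 0.0335 I₀

Unpolarized light through the first polarizer → I₁ = ½ I₀, now polarized at 17°.
I₂ = I₁ cos²(-58° − 17°) = 0.5 I₀ · cos²(75°) = 0.03349 I₀.
Transmitted fraction = 0.03349.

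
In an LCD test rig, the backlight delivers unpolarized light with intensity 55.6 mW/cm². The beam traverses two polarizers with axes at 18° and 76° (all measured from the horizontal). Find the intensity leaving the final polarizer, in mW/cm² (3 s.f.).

I ≈ 7.81 mW/cm²

Unpolarized light through the first polarizer → I₁ = 55.6 mW/cm²/2 = 27.8 mW/cm², polarized at 18°.
I₂ = I₁ · cos²(58°) = 27.8 · 0.2808 = 7.807 mW/cm².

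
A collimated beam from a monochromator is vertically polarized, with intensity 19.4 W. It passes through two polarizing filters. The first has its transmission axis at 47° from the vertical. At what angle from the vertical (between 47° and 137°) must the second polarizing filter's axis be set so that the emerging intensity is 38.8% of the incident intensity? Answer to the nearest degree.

By Malus's law, I₁ = I₀ cos²(47° − 0°) = I₀ cos²(47°) = 0.4651 I₀.
Need I₂/I₀ = 0.388, so cos²(θ − 47°) = 0.388 / 0.4651 = 0.8342.
θ − 47° = arccos(√0.8342) = 24.0°, giving θ ≈ 47 + 24.0 = 71.0°.

θ ≈ 71°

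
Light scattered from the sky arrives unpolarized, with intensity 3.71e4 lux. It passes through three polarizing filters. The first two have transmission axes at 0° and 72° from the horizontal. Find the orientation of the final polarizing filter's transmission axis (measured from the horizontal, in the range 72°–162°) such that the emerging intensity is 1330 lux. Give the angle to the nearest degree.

Unpolarized light through the first polarizer → I₁ = ½ I₀, now polarized at 0°.
I₂ = I₁ cos²(72° − 0°) = 0.5 I₀ · cos²(72°) = 0.04775 I₀.
Target fraction: 1330 / 3.71e4 lux = 0.03585 of I₀.
Need I₃/I₀ = 0.03585, so cos²(θ − 72°) = 0.03585 / 0.04775 = 0.7508.
θ − 72° = arccos(√0.7508) = 29.9°, giving θ ≈ 72 + 29.9 = 101.9°.

θ ≈ 102°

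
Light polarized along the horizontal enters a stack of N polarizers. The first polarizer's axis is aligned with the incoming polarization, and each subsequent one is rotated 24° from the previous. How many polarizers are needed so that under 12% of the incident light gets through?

N = 13

First polarizer is aligned with the polarization: full transmission.
Each further stage multiplies by cos²(24°) = 0.8346.
After N polarizers: T = 0.8346^(N−1). Require T < 0.12 ⇒ N−1 > ln(0.12)/ln(0.8346) = 11.72, so N−1 ≥ 12 and N = 13.
Check: N=13 gives T = 0.1142 < 0.12; N=12 gives T = 0.1368.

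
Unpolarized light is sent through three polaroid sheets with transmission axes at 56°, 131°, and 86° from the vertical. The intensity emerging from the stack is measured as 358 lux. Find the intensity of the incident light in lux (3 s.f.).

I₀ ≈ 2.14e4 lux

Unpolarized light through the first polarizer → I₁ = ½ I₀, now polarized at 56°.
I₂ = I₁ cos²(131° − 56°) = 0.5 I₀ · cos²(75°) = 0.03349 I₀.
I₃ = I₂ cos²(86° − 131°) = 0.03349 I₀ · cos²(45°) = 0.01675 I₀.
So 358 lux = 0.01675 I₀, giving I₀ = 358/0.01675 = 2.138e+04 lux.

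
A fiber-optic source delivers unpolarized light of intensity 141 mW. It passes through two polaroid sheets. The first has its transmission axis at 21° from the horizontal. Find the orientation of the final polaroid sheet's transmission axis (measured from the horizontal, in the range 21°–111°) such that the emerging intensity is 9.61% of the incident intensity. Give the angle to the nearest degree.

θ ≈ 85°

Unpolarized light through the first polarizer → I₁ = ½ I₀, now polarized at 21°.
Need I₂/I₀ = 0.0961, so cos²(θ − 21°) = 0.0961 / 0.5 = 0.1922.
θ − 21° = arccos(√0.1922) = 64.0°, giving θ ≈ 21 + 64.0 = 85.0°.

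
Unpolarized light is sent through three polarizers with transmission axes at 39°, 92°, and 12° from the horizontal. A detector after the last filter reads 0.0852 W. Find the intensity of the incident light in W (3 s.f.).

Unpolarized light through the first polarizer → I₁ = ½ I₀, now polarized at 39°.
I₂ = I₁ cos²(92° − 39°) = 0.5 I₀ · cos²(53°) = 0.1811 I₀.
I₃ = I₂ cos²(12° − 92°) = 0.1811 I₀ · cos²(80°) = 0.005461 I₀.
So 0.0852 W = 0.005461 I₀, giving I₀ = 0.0852/0.005461 = 15.6 W.

I₀ ≈ 15.6 W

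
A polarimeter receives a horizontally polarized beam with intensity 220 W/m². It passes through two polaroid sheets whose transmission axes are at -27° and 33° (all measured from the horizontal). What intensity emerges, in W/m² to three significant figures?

I ≈ 43.7 W/m²

I₁ = 220 W/m² · cos²(27°) = 174.7 W/m².
I₂ = I₁ · cos²(60°) = 174.7 · 0.25 = 43.66 W/m².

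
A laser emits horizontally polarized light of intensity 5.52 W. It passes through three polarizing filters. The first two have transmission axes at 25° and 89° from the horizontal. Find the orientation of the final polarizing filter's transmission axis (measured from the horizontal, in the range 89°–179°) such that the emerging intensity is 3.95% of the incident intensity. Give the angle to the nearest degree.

By Malus's law, I₁ = I₀ cos²(25° − 0°) = I₀ cos²(25°) = 0.8214 I₀.
I₂ = I₁ cos²(89° − 25°) = 0.8214 I₀ · cos²(64°) = 0.1578 I₀.
Need I₃/I₀ = 0.0395, so cos²(θ − 89°) = 0.0395 / 0.1578 = 0.2502.
θ − 89° = arccos(√0.2502) = 60.0°, giving θ ≈ 89 + 60.0 = 149.0°.

θ ≈ 149°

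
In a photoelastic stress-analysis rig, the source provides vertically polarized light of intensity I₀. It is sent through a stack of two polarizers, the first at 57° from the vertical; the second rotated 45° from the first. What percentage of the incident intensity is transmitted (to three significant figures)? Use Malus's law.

≈ 14.8%

By Malus's law, I₁ = I₀ cos²(57° − 0°) = I₀ cos²(57°) = 0.2966 I₀.
I₂ = I₁ cos²(45°) = 0.2966 · 0.5 I₀ = 0.1483 I₀.
That is 14.83% of the incident intensity.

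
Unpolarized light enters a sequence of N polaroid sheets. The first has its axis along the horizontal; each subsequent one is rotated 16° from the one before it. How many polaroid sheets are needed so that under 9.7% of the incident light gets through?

N = 22

First polarizer halves the unpolarized light: factor 1/2.
Each further stage multiplies by cos²(16°) = 0.924.
After N polarizers: T = 0.5·0.924^(N−1). Require T < 0.097 ⇒ N−1 > ln(0.097/0.5)/ln(0.924) = 20.75, so N−1 ≥ 21 and N = 22.
Check: N=22 gives T = 0.09513 < 0.097; N=21 gives T = 0.103.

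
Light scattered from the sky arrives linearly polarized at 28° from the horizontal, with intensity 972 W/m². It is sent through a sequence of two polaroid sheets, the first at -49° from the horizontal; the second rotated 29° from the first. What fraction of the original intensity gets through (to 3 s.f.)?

I/I₀ ≈ 0.0387

I₁ = 972 W/m² · cos²(77°) = 49.19 W/m².
I₂ = I₁ · cos²(29°) = 49.19 · 0.765 = 37.63 W/m².
Transmitted fraction = 0.03871.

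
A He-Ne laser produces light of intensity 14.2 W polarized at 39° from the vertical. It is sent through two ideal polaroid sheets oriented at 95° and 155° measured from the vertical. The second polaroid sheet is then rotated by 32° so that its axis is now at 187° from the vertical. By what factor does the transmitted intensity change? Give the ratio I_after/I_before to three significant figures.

Before rotation:
I₁ = I₀ cos²(95° − 39°) = I₀ cos²(56°) = 0.3127 I₀.
I₂ = I₁ cos²(155° − 95°) = 0.3127 I₀ · cos²(60°) = 0.07817 I₀.
After rotation:
I₁ = I₀ cos²(95° − 39°) = I₀ cos²(56°) = 0.3127 I₀.
Angle between axes 1 and 2: 88°. I₂ = 0.3127 I₀ · cos²(88°) = 0.0003809 I₀.
Ratio = 0.0003809 / 0.07817 = 0.004872.

I_new/I_old ≈ 0.00487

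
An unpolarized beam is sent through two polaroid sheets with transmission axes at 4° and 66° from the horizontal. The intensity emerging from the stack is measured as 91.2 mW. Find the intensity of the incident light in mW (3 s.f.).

Unpolarized light through the first polarizer → I₁ = ½ I₀, now polarized at 4°.
I₂ = I₁ cos²(66° − 4°) = 0.5 I₀ · cos²(62°) = 0.1102 I₀.
So 91.2 mW = 0.1102 I₀, giving I₀ = 91.2/0.1102 = 827.6 mW.

I₀ ≈ 828 mW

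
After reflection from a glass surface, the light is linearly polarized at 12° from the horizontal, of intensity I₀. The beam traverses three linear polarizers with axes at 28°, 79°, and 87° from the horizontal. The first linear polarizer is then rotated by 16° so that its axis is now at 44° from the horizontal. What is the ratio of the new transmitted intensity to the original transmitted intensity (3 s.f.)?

Before rotation:
I₁ = I₀ cos²(28° − 12°) = I₀ cos²(16°) = 0.924 I₀.
I₂ = I₁ cos²(79° − 28°) = 0.924 I₀ · cos²(51°) = 0.366 I₀.
I₃ = I₂ cos²(87° − 79°) = 0.366 I₀ · cos²(8°) = 0.3589 I₀.
After rotation:
I₁ = I₀ cos²(44° − 12°) = I₀ cos²(32°) = 0.7192 I₀.
I₂ = I₁ cos²(79° − 44°) = 0.7192 I₀ · cos²(35°) = 0.4826 I₀.
I₃ = I₂ cos²(87° − 79°) = 0.4826 I₀ · cos²(8°) = 0.4732 I₀.
Ratio = 0.4732 / 0.3589 = 1.319.

I_new/I_old ≈ 1.32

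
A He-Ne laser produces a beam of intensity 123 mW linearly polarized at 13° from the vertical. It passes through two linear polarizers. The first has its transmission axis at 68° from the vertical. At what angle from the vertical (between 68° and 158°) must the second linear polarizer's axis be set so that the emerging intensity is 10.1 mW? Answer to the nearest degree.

I₁ = I₀ cos²(68° − 13°) = I₀ cos²(55°) = 0.329 I₀.
Target fraction: 10.1 / 123 mW = 0.08211 of I₀.
Need I₂/I₀ = 0.08211, so cos²(θ − 68°) = 0.08211 / 0.329 = 0.2496.
θ − 68° = arccos(√0.2496) = 60.0°, giving θ ≈ 68 + 60.0 = 128.0°.

θ ≈ 128°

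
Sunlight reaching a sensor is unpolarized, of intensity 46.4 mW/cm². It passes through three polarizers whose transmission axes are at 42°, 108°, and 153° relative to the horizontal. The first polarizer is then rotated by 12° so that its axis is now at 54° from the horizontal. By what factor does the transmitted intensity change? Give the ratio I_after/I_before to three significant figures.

Before rotation:
Unpolarized light through the first polarizer → I₁ = ½ I₀, now polarized at 42°.
I₂ = I₁ cos²(108° − 42°) = 0.5 I₀ · cos²(66°) = 0.08272 I₀.
I₃ = I₂ cos²(153° − 108°) = 0.08272 I₀ · cos²(45°) = 0.04136 I₀.
After rotation:
Unpolarized light through the first polarizer → I₁ = ½ I₀, now polarized at 54°.
I₂ = I₁ cos²(108° − 54°) = 0.5 I₀ · cos²(54°) = 0.1727 I₀.
I₃ = I₂ cos²(153° − 108°) = 0.1727 I₀ · cos²(45°) = 0.08637 I₀.
Ratio = 0.08637 / 0.04136 = 2.088.

I_new/I_old ≈ 2.09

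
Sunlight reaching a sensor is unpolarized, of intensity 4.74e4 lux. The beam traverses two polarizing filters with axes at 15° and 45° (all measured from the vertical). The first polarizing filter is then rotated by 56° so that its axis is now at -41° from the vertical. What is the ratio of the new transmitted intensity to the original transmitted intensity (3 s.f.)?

Before rotation:
Unpolarized light through the first polarizer → I₁ = ½ I₀, now polarized at 15°.
I₂ = I₁ cos²(45° − 15°) = 0.5 I₀ · cos²(30°) = 0.375 I₀.
After rotation:
Unpolarized light through the first polarizer → I₁ = ½ I₀, now polarized at -41°.
I₂ = I₁ cos²(45° + 41°) = 0.5 I₀ · cos²(86°) = 0.002433 I₀.
Ratio = 0.002433 / 0.375 = 0.006488.

I_new/I_old ≈ 0.00649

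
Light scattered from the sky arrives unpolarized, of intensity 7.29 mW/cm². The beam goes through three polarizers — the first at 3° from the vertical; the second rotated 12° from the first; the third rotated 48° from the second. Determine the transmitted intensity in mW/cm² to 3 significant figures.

Unpolarized light through the first polarizer → I₁ = 7.29 mW/cm²/2 = 3.645 mW/cm², polarized at 3°.
I₂ = I₁ · cos²(12°) = 3.645 · 0.9568 = 3.487 mW/cm².
I₃ = I₂ · cos²(48°) = 3.487 · 0.4477 = 1.561 mW/cm².

I ≈ 1.56 mW/cm²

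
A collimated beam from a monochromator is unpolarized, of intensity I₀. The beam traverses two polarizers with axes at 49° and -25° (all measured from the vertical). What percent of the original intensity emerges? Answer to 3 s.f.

Unpolarized light through the first polarizer → I₁ = ½ I₀, now polarized at 49°.
I₂ = I₁ cos²(-25° − 49°) = 0.5 I₀ · cos²(74°) = 0.03799 I₀.
That is 3.799% of the incident intensity.

≈ 3.80%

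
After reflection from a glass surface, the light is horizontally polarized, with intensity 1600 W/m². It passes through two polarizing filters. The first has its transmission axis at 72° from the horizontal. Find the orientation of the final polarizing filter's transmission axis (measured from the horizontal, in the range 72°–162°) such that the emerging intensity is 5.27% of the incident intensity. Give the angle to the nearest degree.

I₁ = I₀ cos²(72° − 0°) = I₀ cos²(72°) = 0.09549 I₀.
Need I₂/I₀ = 0.0527, so cos²(θ − 72°) = 0.0527 / 0.09549 = 0.5519.
θ − 72° = arccos(√0.5519) = 42.0°, giving θ ≈ 72 + 42.0 = 114.0°.

θ ≈ 114°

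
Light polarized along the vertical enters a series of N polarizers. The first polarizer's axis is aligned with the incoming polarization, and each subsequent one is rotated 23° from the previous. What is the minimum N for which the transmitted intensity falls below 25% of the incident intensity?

First polarizer is aligned with the polarization: full transmission.
Each further stage multiplies by cos²(23°) = 0.8473.
After N polarizers: T = 0.8473^(N−1). Require T < 0.25 ⇒ N−1 > ln(0.25)/ln(0.8473) = 8.37, so N−1 ≥ 9 and N = 10.
Check: N=10 gives T = 0.2251 < 0.25; N=9 gives T = 0.2657.

N = 10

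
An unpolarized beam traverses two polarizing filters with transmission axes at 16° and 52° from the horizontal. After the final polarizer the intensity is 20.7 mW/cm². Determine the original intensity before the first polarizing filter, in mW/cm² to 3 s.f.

I₀ ≈ 63.3 mW/cm²

Unpolarized light through the first polarizer → I₁ = ½ I₀, now polarized at 16°.
I₂ = I₁ cos²(52° − 16°) = 0.5 I₀ · cos²(36°) = 0.3273 I₀.
So 20.7 mW/cm² = 0.3273 I₀, giving I₀ = 20.7/0.3273 = 63.25 mW/cm².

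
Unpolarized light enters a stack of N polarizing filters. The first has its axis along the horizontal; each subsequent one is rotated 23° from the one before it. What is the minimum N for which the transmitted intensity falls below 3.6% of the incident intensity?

First polarizer halves the unpolarized light: factor 1/2.
Each further stage multiplies by cos²(23°) = 0.8473.
After N polarizers: T = 0.5·0.8473^(N−1). Require T < 0.036 ⇒ N−1 > ln(0.036/0.5)/ln(0.8473) = 15.88, so N−1 ≥ 16 and N = 17.
Check: N=17 gives T = 0.0353 < 0.036; N=16 gives T = 0.04166.

N = 17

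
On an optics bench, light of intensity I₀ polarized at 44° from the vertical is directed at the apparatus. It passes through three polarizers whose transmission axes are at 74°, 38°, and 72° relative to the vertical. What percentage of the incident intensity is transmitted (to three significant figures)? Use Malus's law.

≈ 33.7%

By Malus's law, I₁ = I₀ cos²(74° − 44°) = I₀ cos²(30°) = 0.75 I₀.
I₂ = I₁ cos²(38° − 74°) = 0.75 I₀ · cos²(36°) = 0.4909 I₀.
I₃ = I₂ cos²(72° − 38°) = 0.4909 I₀ · cos²(34°) = 0.3374 I₀.
That is 33.74% of the incident intensity.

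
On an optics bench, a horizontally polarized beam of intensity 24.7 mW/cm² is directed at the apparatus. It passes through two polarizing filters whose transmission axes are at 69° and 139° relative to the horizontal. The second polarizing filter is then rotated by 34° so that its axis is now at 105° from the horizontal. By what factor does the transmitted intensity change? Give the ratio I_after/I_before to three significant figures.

Before rotation:
I₁ = I₀ cos²(69° − 0°) = I₀ cos²(69°) = 0.1284 I₀.
I₂ = I₁ cos²(139° − 69°) = 0.1284 I₀ · cos²(70°) = 0.01502 I₀.
After rotation:
I₁ = I₀ cos²(69° − 0°) = I₀ cos²(69°) = 0.1284 I₀.
I₂ = I₁ cos²(105° − 69°) = 0.1284 I₀ · cos²(36°) = 0.08406 I₀.
Ratio = 0.08406 / 0.01502 = 5.595.

I_new/I_old ≈ 5.60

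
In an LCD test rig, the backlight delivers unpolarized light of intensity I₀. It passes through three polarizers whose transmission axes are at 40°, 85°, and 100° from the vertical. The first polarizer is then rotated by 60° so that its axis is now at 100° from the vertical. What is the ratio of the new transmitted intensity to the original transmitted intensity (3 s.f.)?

I_new/I_old ≈ 1.87

Before rotation:
Unpolarized light through the first polarizer → I₁ = ½ I₀, now polarized at 40°.
I₂ = I₁ cos²(85° − 40°) = 0.5 I₀ · cos²(45°) = 0.25 I₀.
I₃ = I₂ cos²(100° − 85°) = 0.25 I₀ · cos²(15°) = 0.2333 I₀.
After rotation:
Unpolarized light through the first polarizer → I₁ = ½ I₀, now polarized at 100°.
I₂ = I₁ cos²(85° − 100°) = 0.5 I₀ · cos²(15°) = 0.4665 I₀.
I₃ = I₂ cos²(100° − 85°) = 0.4665 I₀ · cos²(15°) = 0.4353 I₀.
Ratio = 0.4353 / 0.2333 = 1.866.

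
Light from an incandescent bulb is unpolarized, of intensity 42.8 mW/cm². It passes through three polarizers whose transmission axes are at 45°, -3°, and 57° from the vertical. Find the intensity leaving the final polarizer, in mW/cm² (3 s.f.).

I ≈ 2.40 mW/cm²

Unpolarized light through the first polarizer → I₁ = 42.8 mW/cm²/2 = 21.4 mW/cm², polarized at 45°.
I₂ = I₁ · cos²(48°) = 21.4 · 0.4477 = 9.582 mW/cm².
I₃ = I₂ · cos²(60°) = 9.582 · 0.25 = 2.395 mW/cm².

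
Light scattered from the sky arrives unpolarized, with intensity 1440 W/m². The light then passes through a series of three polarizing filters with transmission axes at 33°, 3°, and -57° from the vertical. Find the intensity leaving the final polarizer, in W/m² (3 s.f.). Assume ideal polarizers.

I ≈ 135 W/m²

Unpolarized light through the first polarizer → I₁ = 1440 W/m²/2 = 720 W/m², polarized at 33°.
I₂ = I₁ · cos²(30°) = 720 · 0.75 = 540 W/m².
I₃ = I₂ · cos²(60°) = 540 · 0.25 = 135 W/m².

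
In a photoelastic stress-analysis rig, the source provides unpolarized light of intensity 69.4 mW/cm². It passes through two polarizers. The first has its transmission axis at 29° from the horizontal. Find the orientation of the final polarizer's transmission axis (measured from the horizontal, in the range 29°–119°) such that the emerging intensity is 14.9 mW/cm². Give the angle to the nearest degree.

θ ≈ 78°

Unpolarized light through the first polarizer → I₁ = ½ I₀, now polarized at 29°.
Target fraction: 14.9 / 69.4 mW/cm² = 0.2147 of I₀.
Need I₂/I₀ = 0.2147, so cos²(θ − 29°) = 0.2147 / 0.5 = 0.4294.
θ − 29° = arccos(√0.4294) = 49.1°, giving θ ≈ 29 + 49.1 = 78.1°.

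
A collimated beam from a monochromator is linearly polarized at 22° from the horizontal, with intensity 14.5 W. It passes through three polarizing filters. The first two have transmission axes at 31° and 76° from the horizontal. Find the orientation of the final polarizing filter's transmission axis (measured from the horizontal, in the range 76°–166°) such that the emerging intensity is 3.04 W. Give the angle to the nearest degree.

By Malus's law, I₁ = I₀ cos²(31° − 22°) = I₀ cos²(9°) = 0.9755 I₀.
I₂ = I₁ cos²(76° − 31°) = 0.9755 I₀ · cos²(45°) = 0.4878 I₀.
Target fraction: 3.04 / 14.5 W = 0.2097 of I₀.
Need I₃/I₀ = 0.2097, so cos²(θ − 76°) = 0.2097 / 0.4878 = 0.4298.
θ − 76° = arccos(√0.4298) = 49.0°, giving θ ≈ 76 + 49.0 = 125.0°.

θ ≈ 125°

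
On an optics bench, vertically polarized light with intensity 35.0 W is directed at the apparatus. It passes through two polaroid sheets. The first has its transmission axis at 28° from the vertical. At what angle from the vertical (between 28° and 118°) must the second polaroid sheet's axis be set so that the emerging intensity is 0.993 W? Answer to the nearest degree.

I₁ = I₀ cos²(28° − 0°) = I₀ cos²(28°) = 0.7796 I₀.
Target fraction: 0.993 / 35.0 W = 0.02837 of I₀.
Need I₂/I₀ = 0.02837, so cos²(θ − 28°) = 0.02837 / 0.7796 = 0.03639.
θ − 28° = arccos(√0.03639) = 79.0°, giving θ ≈ 28 + 79.0 = 107.0°.

θ ≈ 107°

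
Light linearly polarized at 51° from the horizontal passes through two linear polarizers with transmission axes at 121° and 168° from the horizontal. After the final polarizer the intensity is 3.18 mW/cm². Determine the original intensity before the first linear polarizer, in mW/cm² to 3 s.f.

I₀ ≈ 58.4 mW/cm²

By Malus's law, I₁ = I₀ cos²(121° − 51°) = I₀ cos²(70°) = 0.117 I₀.
I₂ = I₁ cos²(168° − 121°) = 0.117 I₀ · cos²(47°) = 0.05441 I₀.
So 3.18 mW/cm² = 0.05441 I₀, giving I₀ = 3.18/0.05441 = 58.45 mW/cm².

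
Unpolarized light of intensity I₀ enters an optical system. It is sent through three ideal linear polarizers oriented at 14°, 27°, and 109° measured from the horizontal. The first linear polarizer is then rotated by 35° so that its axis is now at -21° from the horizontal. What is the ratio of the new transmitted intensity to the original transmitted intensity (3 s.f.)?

I_new/I_old ≈ 0.472

Before rotation:
Unpolarized light through the first polarizer → I₁ = ½ I₀, now polarized at 14°.
I₂ = I₁ cos²(27° − 14°) = 0.5 I₀ · cos²(13°) = 0.4747 I₀.
I₃ = I₂ cos²(109° − 27°) = 0.4747 I₀ · cos²(82°) = 0.009195 I₀.
After rotation:
Unpolarized light through the first polarizer → I₁ = ½ I₀, now polarized at -21°.
I₂ = I₁ cos²(27° + 21°) = 0.5 I₀ · cos²(48°) = 0.2239 I₀.
I₃ = I₂ cos²(109° − 27°) = 0.2239 I₀ · cos²(82°) = 0.004336 I₀.
Ratio = 0.004336 / 0.009195 = 0.4716.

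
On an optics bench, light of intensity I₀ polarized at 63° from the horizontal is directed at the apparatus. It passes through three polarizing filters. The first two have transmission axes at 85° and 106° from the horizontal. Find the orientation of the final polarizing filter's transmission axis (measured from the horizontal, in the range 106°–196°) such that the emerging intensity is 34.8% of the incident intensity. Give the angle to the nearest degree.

I₁ = I₀ cos²(85° − 63°) = I₀ cos²(22°) = 0.8597 I₀.
I₂ = I₁ cos²(106° − 85°) = 0.8597 I₀ · cos²(21°) = 0.7493 I₀.
Need I₃/I₀ = 0.348, so cos²(θ − 106°) = 0.348 / 0.7493 = 0.4645.
θ − 106° = arccos(√0.4645) = 47.0°, giving θ ≈ 106 + 47.0 = 153.0°.

θ ≈ 153°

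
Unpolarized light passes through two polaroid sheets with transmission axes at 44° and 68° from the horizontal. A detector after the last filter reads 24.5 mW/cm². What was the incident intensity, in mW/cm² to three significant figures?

I₀ ≈ 58.7 mW/cm²

Unpolarized light through the first polarizer → I₁ = ½ I₀, now polarized at 44°.
I₂ = I₁ cos²(68° − 44°) = 0.5 I₀ · cos²(24°) = 0.4173 I₀.
So 24.5 mW/cm² = 0.4173 I₀, giving I₀ = 24.5/0.4173 = 58.71 mW/cm².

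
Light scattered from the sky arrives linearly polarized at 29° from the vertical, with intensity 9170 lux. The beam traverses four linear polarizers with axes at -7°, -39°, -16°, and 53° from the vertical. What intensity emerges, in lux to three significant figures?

I₁ = 9170 lux · cos²(36°) = 6002 lux.
I₂ = I₁ · cos²(32°) = 6002 · 0.7192 = 4316 lux.
I₃ = I₂ · cos²(23°) = 4316 · 0.8473 = 3657 lux.
I₄ = I₃ · cos²(69°) = 3657 · 0.1284 = 469.7 lux.

I ≈ 470 lux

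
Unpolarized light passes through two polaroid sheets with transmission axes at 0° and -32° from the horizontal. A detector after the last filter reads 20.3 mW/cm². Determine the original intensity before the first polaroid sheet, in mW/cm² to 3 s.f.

I₀ ≈ 56.5 mW/cm²

Unpolarized light through the first polarizer → I₁ = ½ I₀, now polarized at 0°.
I₂ = I₁ cos²(-32° − 0°) = 0.5 I₀ · cos²(32°) = 0.3596 I₀.
So 20.3 mW/cm² = 0.3596 I₀, giving I₀ = 20.3/0.3596 = 56.45 mW/cm².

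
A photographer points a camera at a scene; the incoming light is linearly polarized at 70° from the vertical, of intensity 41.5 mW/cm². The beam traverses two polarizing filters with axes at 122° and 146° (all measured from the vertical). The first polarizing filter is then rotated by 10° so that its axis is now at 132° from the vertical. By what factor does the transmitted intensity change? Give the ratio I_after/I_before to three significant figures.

I_new/I_old ≈ 0.656

Before rotation:
I₁ = I₀ cos²(122° − 70°) = I₀ cos²(52°) = 0.379 I₀.
I₂ = I₁ cos²(146° − 122°) = 0.379 I₀ · cos²(24°) = 0.3163 I₀.
After rotation:
I₁ = I₀ cos²(132° − 70°) = I₀ cos²(62°) = 0.2204 I₀.
I₂ = I₁ cos²(146° − 132°) = 0.2204 I₀ · cos²(14°) = 0.2075 I₀.
Ratio = 0.2075 / 0.3163 = 0.656.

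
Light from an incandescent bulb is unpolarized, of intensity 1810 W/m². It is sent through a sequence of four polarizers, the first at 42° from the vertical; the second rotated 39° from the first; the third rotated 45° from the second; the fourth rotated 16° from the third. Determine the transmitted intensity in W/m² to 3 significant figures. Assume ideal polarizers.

Unpolarized light through the first polarizer → I₁ = 1810 W/m²/2 = 905 W/m², polarized at 42°.
I₂ = I₁ · cos²(39°) = 905 · 0.604 = 546.6 W/m².
I₃ = I₂ · cos²(45°) = 546.6 · 0.5 = 273.3 W/m².
I₄ = I₃ · cos²(16°) = 273.3 · 0.924 = 252.5 W/m².

I ≈ 253 W/m²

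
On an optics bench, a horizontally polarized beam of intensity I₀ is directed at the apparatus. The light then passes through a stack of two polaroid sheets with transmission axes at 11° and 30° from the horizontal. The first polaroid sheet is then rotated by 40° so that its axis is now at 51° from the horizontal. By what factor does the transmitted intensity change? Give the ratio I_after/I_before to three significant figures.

I_new/I_old ≈ 0.401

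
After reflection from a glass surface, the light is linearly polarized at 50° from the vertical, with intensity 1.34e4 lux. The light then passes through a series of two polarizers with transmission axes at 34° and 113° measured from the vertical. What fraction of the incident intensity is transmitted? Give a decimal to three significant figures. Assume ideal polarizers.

I/I₀ ≈ 0.0336

I₁ = 1.34e4 lux · cos²(16°) = 1.238e+04 lux.
I₂ = I₁ · cos²(79°) = 1.238e+04 · 0.03641 = 450.8 lux.
Transmitted fraction = 0.03364.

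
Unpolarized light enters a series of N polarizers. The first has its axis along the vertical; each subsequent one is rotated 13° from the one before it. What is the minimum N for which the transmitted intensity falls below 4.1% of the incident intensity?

First polarizer halves the unpolarized light: factor 1/2.
Each further stage multiplies by cos²(13°) = 0.9494.
After N polarizers: T = 0.5·0.9494^(N−1). Require T < 0.041 ⇒ N−1 > ln(0.041/0.5)/ln(0.9494) = 48.16, so N−1 ≥ 49 and N = 50.
Check: N=50 gives T = 0.03926 < 0.041; N=49 gives T = 0.04135.

N = 50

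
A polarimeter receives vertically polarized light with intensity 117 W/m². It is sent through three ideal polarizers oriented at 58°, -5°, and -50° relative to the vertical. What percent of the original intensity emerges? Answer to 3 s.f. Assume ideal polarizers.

By Malus's law, I₁ = 117 W/m² · cos²(58°) = 32.86 W/m².
I₂ = I₁ · cos²(63°) = 32.86 · 0.2061 = 6.772 W/m².
I₃ = I₂ · cos²(45°) = 6.772 · 0.5 = 3.386 W/m².
That is 2.894% of the incident intensity.

≈ 2.89%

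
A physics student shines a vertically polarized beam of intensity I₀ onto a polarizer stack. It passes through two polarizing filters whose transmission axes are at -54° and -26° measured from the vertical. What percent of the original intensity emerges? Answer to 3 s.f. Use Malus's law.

By Malus's law, I₁ = I₀ cos²(-54° − 0°) = I₀ cos²(54°) = 0.3455 I₀.
I₂ = I₁ cos²(-26° + 54°) = 0.3455 I₀ · cos²(28°) = 0.2693 I₀.
That is 26.93% of the incident intensity.

≈ 26.9%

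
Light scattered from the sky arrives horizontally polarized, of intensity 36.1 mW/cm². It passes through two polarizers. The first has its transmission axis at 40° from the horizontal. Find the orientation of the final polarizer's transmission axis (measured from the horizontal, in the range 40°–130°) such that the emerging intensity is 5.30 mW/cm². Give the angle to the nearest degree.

θ ≈ 100°

I₁ = I₀ cos²(40° − 0°) = I₀ cos²(40°) = 0.5868 I₀.
Target fraction: 5.30 / 36.1 mW/cm² = 0.1468 of I₀.
Need I₂/I₀ = 0.1468, so cos²(θ − 40°) = 0.1468 / 0.5868 = 0.2502.
θ − 40° = arccos(√0.2502) = 60.0°, giving θ ≈ 40 + 60.0 = 100.0°.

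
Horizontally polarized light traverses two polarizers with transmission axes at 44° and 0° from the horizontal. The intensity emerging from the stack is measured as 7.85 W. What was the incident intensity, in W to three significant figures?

By Malus's law, I₁ = I₀ cos²(44° − 0°) = I₀ cos²(44°) = 0.5174 I₀.
I₂ = I₁ cos²(0° − 44°) = 0.5174 I₀ · cos²(44°) = 0.2678 I₀.
So 7.85 W = 0.2678 I₀, giving I₀ = 7.85/0.2678 = 29.32 W.

I₀ ≈ 29.3 W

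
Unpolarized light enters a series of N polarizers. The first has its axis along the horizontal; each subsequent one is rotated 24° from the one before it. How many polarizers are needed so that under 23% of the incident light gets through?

N = 6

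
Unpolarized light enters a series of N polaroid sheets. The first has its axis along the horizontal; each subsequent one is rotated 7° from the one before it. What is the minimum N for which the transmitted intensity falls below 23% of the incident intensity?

First polarizer halves the unpolarized light: factor 1/2.
Each further stage multiplies by cos²(7°) = 0.9851.
After N polarizers: T = 0.5·0.9851^(N−1). Require T < 0.23 ⇒ N−1 > ln(0.23/0.5)/ln(0.9851) = 51.89, so N−1 ≥ 52 and N = 53.
Check: N=53 gives T = 0.2296 < 0.23; N=52 gives T = 0.2331.

N = 53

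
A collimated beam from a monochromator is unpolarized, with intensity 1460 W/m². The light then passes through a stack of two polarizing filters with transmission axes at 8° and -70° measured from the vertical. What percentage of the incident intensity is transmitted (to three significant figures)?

Unpolarized light through the first polarizer → I₁ = 1460 W/m²/2 = 730 W/m², polarized at 8°.
I₂ = I₁ · cos²(78°) = 730 · 0.04323 = 31.56 W/m².
That is 2.161% of the incident intensity.

≈ 2.16%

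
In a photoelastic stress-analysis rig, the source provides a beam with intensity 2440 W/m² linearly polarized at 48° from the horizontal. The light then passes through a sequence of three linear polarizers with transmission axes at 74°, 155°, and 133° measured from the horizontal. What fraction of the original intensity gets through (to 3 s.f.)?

I/I₀ ≈ 0.0170

I₁ = 2440 W/m² · cos²(26°) = 1971 W/m².
I₂ = I₁ · cos²(81°) = 1971 · 0.02447 = 48.24 W/m².
I₃ = I₂ · cos²(22°) = 48.24 · 0.8597 = 41.47 W/m².
Transmitted fraction = 0.01699.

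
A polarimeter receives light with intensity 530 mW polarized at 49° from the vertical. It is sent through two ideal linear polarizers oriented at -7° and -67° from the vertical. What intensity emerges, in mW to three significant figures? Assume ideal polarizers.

I ≈ 41.4 mW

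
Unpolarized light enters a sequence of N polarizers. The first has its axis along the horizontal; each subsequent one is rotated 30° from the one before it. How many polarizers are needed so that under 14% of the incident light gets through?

N = 6

First polarizer halves the unpolarized light: factor 1/2.
Each further stage multiplies by cos²(30°) = 0.75.
After N polarizers: T = 0.5·0.75^(N−1). Require T < 0.14 ⇒ N−1 > ln(0.14/0.5)/ln(0.75) = 4.42, so N−1 ≥ 5 and N = 6.
Check: N=6 gives T = 0.1187 < 0.14; N=5 gives T = 0.1582.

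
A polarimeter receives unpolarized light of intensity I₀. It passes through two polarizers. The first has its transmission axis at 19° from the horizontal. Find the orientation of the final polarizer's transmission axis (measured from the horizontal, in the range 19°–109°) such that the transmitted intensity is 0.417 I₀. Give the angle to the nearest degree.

θ ≈ 43°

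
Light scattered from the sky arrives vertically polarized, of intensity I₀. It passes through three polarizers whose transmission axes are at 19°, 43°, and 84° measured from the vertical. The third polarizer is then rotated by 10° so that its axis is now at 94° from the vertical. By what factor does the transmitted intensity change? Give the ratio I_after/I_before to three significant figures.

I_new/I_old ≈ 0.695

Before rotation:
I₁ = I₀ cos²(19° − 0°) = I₀ cos²(19°) = 0.894 I₀.
I₂ = I₁ cos²(43° − 19°) = 0.894 I₀ · cos²(24°) = 0.7461 I₀.
I₃ = I₂ cos²(84° − 43°) = 0.7461 I₀ · cos²(41°) = 0.425 I₀.
After rotation:
I₁ = I₀ cos²(19° − 0°) = I₀ cos²(19°) = 0.894 I₀.
I₂ = I₁ cos²(43° − 19°) = 0.894 I₀ · cos²(24°) = 0.7461 I₀.
I₃ = I₂ cos²(94° − 43°) = 0.7461 I₀ · cos²(51°) = 0.2955 I₀.
Ratio = 0.2955 / 0.425 = 0.6953.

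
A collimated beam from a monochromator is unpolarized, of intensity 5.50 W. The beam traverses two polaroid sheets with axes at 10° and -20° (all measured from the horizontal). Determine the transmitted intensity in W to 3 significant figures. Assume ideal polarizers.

I ≈ 2.06 W

Unpolarized light through the first polarizer → I₁ = 5.50 W/2 = 2.75 W, polarized at 10°.
I₂ = I₁ · cos²(30°) = 2.75 · 0.75 = 2.063 W.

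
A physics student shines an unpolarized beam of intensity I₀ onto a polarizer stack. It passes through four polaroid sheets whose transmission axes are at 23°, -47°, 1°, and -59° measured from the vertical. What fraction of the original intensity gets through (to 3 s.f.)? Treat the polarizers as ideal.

Unpolarized light through the first polarizer → I₁ = ½ I₀, now polarized at 23°.
I₂ = I₁ cos²(-47° − 23°) = 0.5 I₀ · cos²(70°) = 0.05849 I₀.
I₃ = I₂ cos²(1° + 47°) = 0.05849 I₀ · cos²(48°) = 0.02619 I₀.
I₄ = I₃ cos²(-59° − 1°) = 0.02619 I₀ · cos²(60°) = 0.006547 I₀.
Transmitted fraction = 0.006547.

≈ 0.00655 I₀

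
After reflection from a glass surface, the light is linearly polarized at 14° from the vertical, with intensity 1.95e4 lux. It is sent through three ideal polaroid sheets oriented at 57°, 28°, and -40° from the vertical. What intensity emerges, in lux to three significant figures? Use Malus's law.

I ≈ 1120 lux

By Malus's law, I₁ = 1.95e4 lux · cos²(43°) = 1.043e+04 lux.
I₂ = I₁ · cos²(29°) = 1.043e+04 · 0.765 = 7979 lux.
I₃ = I₂ · cos²(68°) = 7979 · 0.1403 = 1120 lux.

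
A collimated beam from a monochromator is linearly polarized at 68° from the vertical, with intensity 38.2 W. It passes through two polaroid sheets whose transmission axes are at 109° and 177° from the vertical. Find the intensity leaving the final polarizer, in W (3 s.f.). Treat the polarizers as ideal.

By Malus's law, I₁ = 38.2 W · cos²(41°) = 21.76 W.
I₂ = I₁ · cos²(68°) = 21.76 · 0.1403 = 3.053 W.

I ≈ 3.05 W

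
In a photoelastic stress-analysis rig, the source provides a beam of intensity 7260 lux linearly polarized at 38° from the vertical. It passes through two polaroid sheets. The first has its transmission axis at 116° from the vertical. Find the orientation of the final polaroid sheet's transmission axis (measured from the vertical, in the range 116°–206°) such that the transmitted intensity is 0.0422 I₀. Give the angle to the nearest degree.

I₁ = I₀ cos²(116° − 38°) = I₀ cos²(78°) = 0.04323 I₀.
Need I₂/I₀ = 0.0422, so cos²(θ − 116°) = 0.0422 / 0.04323 = 0.9762.
θ − 116° = arccos(√0.9762) = 8.9°, giving θ ≈ 116 + 8.9 = 124.9°.

θ ≈ 125°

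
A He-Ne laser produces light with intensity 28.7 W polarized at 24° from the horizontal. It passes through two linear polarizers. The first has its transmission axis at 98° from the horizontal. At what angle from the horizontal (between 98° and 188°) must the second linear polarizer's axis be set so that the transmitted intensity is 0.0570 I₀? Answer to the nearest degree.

θ ≈ 128°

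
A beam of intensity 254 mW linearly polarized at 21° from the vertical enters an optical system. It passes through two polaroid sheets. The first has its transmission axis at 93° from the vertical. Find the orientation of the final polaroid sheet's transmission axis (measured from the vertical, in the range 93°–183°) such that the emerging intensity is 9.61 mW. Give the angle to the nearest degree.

θ ≈ 144°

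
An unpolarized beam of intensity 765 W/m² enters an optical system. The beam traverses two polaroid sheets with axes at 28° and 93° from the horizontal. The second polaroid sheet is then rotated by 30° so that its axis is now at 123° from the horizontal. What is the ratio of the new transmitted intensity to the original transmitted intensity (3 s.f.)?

I_new/I_old ≈ 0.0425

Before rotation:
Unpolarized light through the first polarizer → I₁ = ½ I₀, now polarized at 28°.
I₂ = I₁ cos²(93° − 28°) = 0.5 I₀ · cos²(65°) = 0.0893 I₀.
After rotation:
Unpolarized light through the first polarizer → I₁ = ½ I₀, now polarized at 28°.
Angle between axes 1 and 2: 85°. I₂ = 0.5 I₀ · cos²(85°) = 0.003798 I₀.
Ratio = 0.003798 / 0.0893 = 0.04253.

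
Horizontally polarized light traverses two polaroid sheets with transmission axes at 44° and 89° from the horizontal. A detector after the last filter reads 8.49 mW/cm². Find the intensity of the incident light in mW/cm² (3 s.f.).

I₀ ≈ 32.8 mW/cm²

By Malus's law, I₁ = I₀ cos²(44° − 0°) = I₀ cos²(44°) = 0.5174 I₀.
I₂ = I₁ cos²(89° − 44°) = 0.5174 I₀ · cos²(45°) = 0.2587 I₀.
So 8.49 mW/cm² = 0.2587 I₀, giving I₀ = 8.49/0.2587 = 32.81 mW/cm².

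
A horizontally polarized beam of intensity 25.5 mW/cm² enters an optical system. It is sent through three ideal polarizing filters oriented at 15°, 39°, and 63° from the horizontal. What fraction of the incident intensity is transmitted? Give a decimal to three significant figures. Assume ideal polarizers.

I/I₀ ≈ 0.650

I₁ = 25.5 mW/cm² · cos²(15°) = 23.79 mW/cm².
I₂ = I₁ · cos²(24°) = 23.79 · 0.8346 = 19.86 mW/cm².
I₃ = I₂ · cos²(24°) = 19.86 · 0.8346 = 16.57 mW/cm².
Transmitted fraction = 0.6498.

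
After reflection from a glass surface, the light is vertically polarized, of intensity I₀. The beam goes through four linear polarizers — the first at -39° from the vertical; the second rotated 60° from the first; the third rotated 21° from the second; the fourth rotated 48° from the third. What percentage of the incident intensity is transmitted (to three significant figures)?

By Malus's law, I₁ = I₀ cos²(-39° − 0°) = I₀ cos²(39°) = 0.604 I₀.
I₂ = I₁ cos²(60°) = 0.604 · 0.25 I₀ = 0.151 I₀.
I₃ = I₂ cos²(21°) = 0.151 · 0.8716 I₀ = 0.1316 I₀.
I₄ = I₃ cos²(48°) = 0.1316 · 0.4477 I₀ = 0.05892 I₀.
That is 5.892% of the incident intensity.

≈ 5.89%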